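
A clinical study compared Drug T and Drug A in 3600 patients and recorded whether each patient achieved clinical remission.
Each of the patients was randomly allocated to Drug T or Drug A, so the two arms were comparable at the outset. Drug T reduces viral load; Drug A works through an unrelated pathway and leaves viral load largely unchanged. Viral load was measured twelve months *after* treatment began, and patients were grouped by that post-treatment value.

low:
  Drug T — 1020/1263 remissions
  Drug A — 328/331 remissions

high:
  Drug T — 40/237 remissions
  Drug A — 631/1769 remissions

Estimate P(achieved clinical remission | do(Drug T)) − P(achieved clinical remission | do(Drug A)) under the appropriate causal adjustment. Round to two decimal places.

+0.25

The stratified and pooled comparisons disagree (Drug A wins within each viral load; Drug T wins overall), so the answer turns on the causal role of viral load.
Viral load lies on the pathway drug → viral load → outcome, so adjusting for it blocks the indirect effect. For the total causal effect of drug, use the unadjusted pooled rates.
The causal difference is the pooled difference: 0.707 − 0.457 = +0.250.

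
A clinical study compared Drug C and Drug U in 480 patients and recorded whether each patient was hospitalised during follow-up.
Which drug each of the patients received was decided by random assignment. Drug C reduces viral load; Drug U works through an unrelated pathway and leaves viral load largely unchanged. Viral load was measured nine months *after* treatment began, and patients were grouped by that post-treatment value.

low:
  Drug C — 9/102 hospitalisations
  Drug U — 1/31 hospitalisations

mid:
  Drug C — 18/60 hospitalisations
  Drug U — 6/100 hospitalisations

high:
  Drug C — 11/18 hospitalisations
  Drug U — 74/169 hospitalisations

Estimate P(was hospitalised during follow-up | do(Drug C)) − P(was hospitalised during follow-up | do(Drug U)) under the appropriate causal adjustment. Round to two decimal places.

Viral load here is a post-treatment variable shaped by the drug; conditioning on it would introduce bias rather than remove it. The overall comparison is the causal one.
The causal difference is the pooled difference: 0.211 − 0.270 = -0.059.

-0.06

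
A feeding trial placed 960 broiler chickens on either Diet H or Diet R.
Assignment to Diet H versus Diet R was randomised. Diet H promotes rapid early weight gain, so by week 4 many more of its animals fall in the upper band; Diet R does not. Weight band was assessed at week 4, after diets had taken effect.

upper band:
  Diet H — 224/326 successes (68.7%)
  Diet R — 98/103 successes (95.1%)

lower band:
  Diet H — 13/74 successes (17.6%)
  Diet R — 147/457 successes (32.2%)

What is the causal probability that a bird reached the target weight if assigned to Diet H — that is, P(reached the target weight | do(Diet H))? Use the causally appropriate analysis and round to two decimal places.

0.59

Week-4 weight band is downstream of the diet. One should not condition on a consequence of treatment, so the overall rates are the right comparison.
So P(outcome | do(Diet H)) is just the pooled rate for Diet H: 237/400 = 0.593.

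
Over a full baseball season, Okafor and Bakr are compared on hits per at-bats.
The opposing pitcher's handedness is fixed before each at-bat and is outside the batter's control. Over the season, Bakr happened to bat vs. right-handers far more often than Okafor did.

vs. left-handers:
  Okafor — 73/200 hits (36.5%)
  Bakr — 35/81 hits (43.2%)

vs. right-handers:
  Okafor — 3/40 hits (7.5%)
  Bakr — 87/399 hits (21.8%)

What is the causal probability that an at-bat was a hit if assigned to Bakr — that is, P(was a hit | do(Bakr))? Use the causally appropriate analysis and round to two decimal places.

Since pitcher handedness is a pre-existing factor (not a product of the player) and it affects the outcome on its own, it is a confounder. The stratified rates, not the pooled rate, identify the causal effect.
Standardising Bakr to the population pitcher handedness mix: 0.390·35/81 + 0.610·87/399 = 0.302.

0.30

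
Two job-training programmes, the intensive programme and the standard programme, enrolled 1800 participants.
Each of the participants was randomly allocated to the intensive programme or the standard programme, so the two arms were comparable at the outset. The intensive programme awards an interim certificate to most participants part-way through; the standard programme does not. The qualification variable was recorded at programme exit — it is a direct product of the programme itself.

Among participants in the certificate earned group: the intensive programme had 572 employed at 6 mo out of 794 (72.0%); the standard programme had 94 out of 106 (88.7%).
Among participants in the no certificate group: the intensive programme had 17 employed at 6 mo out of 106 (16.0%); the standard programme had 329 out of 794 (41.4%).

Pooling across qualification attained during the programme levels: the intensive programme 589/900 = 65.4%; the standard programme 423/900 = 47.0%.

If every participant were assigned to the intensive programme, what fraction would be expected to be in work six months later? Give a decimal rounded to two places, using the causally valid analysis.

the standard programme is higher inside every qualification attained during the programme stratum but the intensive programme is higher in aggregate. Whether to stratify depends on how qualification attained during the programme relates to the programme.
The distribution of qualification attained during the programme is itself part of what the programme does — it is an intermediate outcome. Holding it fixed would remove that part of the effect; the total effect is the pooled difference.
So P(outcome | do(the intensive programme)) is just the pooled rate for the intensive programme: 589/900 = 0.654.

0.65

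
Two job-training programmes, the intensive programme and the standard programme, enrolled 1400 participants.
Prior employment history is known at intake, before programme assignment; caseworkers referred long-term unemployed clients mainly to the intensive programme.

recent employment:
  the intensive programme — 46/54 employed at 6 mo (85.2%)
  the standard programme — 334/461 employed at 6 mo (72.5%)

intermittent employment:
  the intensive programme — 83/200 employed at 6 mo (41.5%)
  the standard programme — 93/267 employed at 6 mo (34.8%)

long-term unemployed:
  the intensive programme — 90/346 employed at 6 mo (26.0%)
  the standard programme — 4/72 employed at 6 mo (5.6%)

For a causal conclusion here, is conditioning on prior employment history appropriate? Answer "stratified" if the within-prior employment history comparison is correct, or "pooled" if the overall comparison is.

stratified

Prior employment history satisfies the back-door criterion: it is not a descendant of the programme, and it blocks the spurious path from programme to outcome. Adjusting for it (i.e., using the within-prior employment history rates) gives the causal effect.
Within each level — recent employment: 85.2% vs 72.5%; intermittent employment: 41.5% vs 34.8%; long-term unemployed: 26.0% vs 5.6% — the intensive programme is higher every time.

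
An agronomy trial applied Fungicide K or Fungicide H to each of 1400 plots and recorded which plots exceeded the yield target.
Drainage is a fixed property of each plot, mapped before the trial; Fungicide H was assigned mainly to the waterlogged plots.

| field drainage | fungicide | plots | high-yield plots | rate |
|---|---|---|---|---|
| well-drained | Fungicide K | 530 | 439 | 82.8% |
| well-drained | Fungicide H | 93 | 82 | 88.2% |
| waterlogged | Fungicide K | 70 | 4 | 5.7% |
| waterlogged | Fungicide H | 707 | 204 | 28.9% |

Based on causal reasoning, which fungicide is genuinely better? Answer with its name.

Here field drainage is a common cause — it drives both which fungicide a case falls under and the outcome. The crude comparison mixes populations; the stratum-specific rates are the causally relevant ones.
Within each level — well-drained: 82.8% vs 88.2%; waterlogged: 5.7% vs 28.9% — Fungicide H is higher every time.

Fungicide H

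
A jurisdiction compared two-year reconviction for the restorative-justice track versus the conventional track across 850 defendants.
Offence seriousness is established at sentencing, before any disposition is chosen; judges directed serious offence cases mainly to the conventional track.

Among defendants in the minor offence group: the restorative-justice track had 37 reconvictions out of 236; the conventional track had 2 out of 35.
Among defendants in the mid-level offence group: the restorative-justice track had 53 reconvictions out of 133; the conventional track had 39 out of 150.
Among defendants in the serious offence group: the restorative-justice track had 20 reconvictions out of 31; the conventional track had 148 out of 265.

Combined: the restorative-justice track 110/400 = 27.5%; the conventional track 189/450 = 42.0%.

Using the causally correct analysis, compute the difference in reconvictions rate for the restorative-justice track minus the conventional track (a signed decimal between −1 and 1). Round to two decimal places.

the conventional track is lower inside every offence seriousness stratum but the restorative-justice track is lower in aggregate. Whether to stratify depends on how offence seriousness relates to the disposition.
Offence seriousness differs across dispositions for reasons unrelated to any effect of the disposition itself, and it separately predicts the outcome — a classic confounder. We must compare within offence seriousness levels.
Adjusting over the population distribution of offence seriousness: 0.319·(0.157−0.057) + 0.333·(0.398−0.260) + 0.348·(0.645−0.558) = +0.108.

+0.11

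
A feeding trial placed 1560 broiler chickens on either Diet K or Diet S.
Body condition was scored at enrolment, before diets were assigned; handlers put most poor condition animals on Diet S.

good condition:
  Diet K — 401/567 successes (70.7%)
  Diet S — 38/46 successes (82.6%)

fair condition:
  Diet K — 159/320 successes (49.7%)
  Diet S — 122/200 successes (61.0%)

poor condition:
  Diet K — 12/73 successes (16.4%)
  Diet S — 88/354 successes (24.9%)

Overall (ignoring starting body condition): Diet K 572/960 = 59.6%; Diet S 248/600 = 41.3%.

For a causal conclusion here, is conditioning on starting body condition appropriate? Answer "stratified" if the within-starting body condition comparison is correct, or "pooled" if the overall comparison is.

stratified

The starting body condition-specific comparison favours Diet S throughout, but the pooled figures favour Diet K. The question is whether to condition on starting body condition.
Starting body condition differs across diets for reasons unrelated to any effect of the diet itself, and it separately predicts the outcome — a classic confounder. We must compare within starting body condition levels.
Within each level — good condition: 70.7% vs 82.6%; fair condition: 49.7% vs 61.0%; poor condition: 16.4% vs 24.9% — Diet S is higher every time.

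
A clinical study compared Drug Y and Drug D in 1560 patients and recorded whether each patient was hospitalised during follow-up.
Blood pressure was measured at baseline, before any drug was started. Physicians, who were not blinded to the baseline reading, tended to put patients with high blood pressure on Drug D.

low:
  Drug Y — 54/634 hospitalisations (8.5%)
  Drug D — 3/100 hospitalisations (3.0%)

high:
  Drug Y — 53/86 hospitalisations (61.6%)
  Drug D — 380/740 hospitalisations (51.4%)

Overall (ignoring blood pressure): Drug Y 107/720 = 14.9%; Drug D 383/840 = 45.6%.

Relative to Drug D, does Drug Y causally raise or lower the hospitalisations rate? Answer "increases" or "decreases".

increases

Within every blood pressure level Drug D has the lower rate, yet pooled Drug Y does — Simpson's reversal.
The imbalance in blood pressure arose from how patients were allocated, not from anything the drug did; and blood pressure independently affects the outcome. The pooled gap is confounded — condition on blood pressure.
Within each level — low: 8.5% vs 3.0%; high: 61.6% vs 51.4% — Drug D is lower every time.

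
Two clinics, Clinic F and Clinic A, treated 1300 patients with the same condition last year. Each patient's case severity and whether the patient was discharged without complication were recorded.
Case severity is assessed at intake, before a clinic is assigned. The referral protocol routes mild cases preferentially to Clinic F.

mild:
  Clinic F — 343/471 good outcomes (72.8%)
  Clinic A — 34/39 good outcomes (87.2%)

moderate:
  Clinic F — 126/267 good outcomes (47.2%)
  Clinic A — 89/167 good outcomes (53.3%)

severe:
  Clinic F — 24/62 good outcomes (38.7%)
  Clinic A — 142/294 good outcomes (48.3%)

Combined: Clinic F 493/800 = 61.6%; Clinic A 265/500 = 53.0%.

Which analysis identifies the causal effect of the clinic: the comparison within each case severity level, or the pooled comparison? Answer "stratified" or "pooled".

Case severity differs across clinics for reasons unrelated to any effect of the clinic itself, and it separately predicts the outcome — a classic confounder. We must compare within case severity levels.
Within each level — mild: 72.8% vs 87.2%; moderate: 47.2% vs 53.3%; severe: 38.7% vs 48.3% — Clinic A is higher every time.

stratified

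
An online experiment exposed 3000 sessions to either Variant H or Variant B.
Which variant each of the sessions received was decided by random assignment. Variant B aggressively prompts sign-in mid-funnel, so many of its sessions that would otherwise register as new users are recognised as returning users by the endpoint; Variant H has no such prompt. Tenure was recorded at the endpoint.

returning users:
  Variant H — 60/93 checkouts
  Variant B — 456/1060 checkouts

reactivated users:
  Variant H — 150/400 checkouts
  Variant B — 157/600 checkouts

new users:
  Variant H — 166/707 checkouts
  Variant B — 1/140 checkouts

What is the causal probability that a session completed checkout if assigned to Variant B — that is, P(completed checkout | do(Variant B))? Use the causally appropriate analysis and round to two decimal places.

0.34

Variant H is higher inside every user tenure stratum but Variant B is higher in aggregate. Whether to stratify depends on how user tenure relates to the variant.
User tenure here is a post-treatment variable shaped by the variant; conditioning on it would introduce bias rather than remove it. The overall comparison is the causal one.
So P(outcome | do(Variant B)) is just the pooled rate for Variant B: 614/1800 = 0.341.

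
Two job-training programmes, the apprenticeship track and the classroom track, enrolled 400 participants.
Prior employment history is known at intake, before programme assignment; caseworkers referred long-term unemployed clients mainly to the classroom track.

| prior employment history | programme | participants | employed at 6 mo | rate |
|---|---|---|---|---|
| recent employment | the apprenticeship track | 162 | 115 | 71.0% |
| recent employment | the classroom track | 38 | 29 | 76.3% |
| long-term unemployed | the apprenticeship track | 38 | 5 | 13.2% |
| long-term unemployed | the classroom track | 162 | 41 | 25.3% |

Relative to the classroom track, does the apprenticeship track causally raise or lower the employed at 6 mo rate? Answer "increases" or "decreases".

decreases

The stratified and pooled comparisons disagree (the classroom track wins within each prior employment history; the apprenticeship track wins overall), so the answer turns on the causal role of prior employment history.
Since prior employment history is a pre-existing factor (not a product of the programme) and it affects the outcome on its own, it is a confounder. The stratified rates, not the pooled rate, identify the causal effect.
Within each level — recent employment: 71.0% vs 76.3%; long-term unemployed: 13.2% vs 25.3% — the classroom track is higher every time.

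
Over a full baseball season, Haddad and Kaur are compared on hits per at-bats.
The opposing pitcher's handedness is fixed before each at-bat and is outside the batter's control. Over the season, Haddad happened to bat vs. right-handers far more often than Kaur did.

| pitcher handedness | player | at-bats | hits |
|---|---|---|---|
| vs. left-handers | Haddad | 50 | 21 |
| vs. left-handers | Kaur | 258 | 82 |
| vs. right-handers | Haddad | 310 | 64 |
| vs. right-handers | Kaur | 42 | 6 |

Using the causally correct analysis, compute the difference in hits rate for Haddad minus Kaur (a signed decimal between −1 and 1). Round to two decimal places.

+0.08

The pitcher handedness-specific comparison favours Haddad throughout, but the pooled figures favour Kaur. The question is whether to condition on pitcher handedness.
Pitcher handedness differs across players for reasons unrelated to any effect of the player itself, and it separately predicts the outcome — a classic confounder. We must compare within pitcher handedness levels.
Adjusting over the population distribution of pitcher handedness: 0.467·(0.420−0.318) + 0.533·(0.206−0.143) = +0.082.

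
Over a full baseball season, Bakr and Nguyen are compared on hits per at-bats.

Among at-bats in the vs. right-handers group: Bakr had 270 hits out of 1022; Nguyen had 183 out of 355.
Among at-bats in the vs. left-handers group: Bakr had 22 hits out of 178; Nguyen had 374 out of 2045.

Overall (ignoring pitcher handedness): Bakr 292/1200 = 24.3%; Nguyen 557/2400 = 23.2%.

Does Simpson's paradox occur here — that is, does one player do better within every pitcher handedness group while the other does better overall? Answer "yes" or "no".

Within each pitcher handedness level (vs. right-handers 26.4% vs 51.5%; vs. left-handers 12.4% vs 18.3%), Nguyen has the higher rate every time. Pooled: 24.3% vs 23.2% — Bakr has the higher rate overall. The two comparisons disagree.

yes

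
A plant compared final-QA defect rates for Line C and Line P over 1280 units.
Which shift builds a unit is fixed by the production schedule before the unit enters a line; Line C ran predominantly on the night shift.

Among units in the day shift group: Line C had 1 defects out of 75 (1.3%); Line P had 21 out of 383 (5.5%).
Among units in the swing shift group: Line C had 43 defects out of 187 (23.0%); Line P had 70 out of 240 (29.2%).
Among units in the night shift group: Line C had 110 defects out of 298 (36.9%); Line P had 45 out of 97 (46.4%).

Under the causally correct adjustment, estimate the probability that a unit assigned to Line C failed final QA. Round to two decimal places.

0.20

Line C is lower inside every shift stratum but Line P is lower in aggregate. Whether to stratify depends on how shift relates to the line.
Here shift is a common cause — it drives both which line a case falls under and the outcome. The crude comparison mixes populations; the stratum-specific rates are the causally relevant ones.
Standardising Line C to the population shift mix: 0.358·1/75 + 0.334·43/187 + 0.309·110/298 = 0.195.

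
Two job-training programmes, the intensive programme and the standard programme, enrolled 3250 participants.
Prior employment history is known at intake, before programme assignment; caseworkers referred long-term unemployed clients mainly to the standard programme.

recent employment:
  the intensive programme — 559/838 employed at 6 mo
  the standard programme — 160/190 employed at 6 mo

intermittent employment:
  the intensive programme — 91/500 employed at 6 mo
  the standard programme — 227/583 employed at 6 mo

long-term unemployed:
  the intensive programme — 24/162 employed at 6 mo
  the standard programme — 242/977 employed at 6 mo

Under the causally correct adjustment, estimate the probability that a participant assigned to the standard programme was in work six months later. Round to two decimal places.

Prior employment history satisfies the back-door criterion: it is not a descendant of the programme, and it blocks the spurious path from programme to outcome. Adjusting for it (i.e., using the within-prior employment history rates) gives the causal effect.
Standardising the standard programme to the population prior employment history mix: 0.316·160/190 + 0.333·227/583 + 0.350·242/977 = 0.483.

0.48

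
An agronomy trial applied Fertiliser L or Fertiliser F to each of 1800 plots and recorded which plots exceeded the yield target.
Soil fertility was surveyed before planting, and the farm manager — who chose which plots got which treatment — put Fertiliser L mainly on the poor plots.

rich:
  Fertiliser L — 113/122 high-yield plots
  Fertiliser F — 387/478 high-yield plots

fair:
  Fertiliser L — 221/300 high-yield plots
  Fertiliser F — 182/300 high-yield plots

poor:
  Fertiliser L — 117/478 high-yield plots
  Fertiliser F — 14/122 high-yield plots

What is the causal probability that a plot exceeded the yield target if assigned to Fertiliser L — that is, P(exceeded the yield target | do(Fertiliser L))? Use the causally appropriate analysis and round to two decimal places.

0.64

Soil fertility is set before the fertiliser has any effect — it is not caused by the fertiliser — and it independently drives the outcome. That makes it a confounder, so the causal comparison is within soil fertility levels.
Standardising Fertiliser L to the population soil fertility mix: 0.333·113/122 + 0.333·221/300 + 0.333·117/478 = 0.636.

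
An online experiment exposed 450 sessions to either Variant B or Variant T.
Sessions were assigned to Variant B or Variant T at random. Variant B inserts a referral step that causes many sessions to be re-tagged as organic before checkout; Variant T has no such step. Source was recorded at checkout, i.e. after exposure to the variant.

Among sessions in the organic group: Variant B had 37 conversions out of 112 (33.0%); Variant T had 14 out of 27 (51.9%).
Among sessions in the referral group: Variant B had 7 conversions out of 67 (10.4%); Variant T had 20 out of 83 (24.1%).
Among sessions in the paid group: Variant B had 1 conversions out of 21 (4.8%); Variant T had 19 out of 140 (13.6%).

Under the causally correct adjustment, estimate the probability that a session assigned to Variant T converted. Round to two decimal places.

0.21

The traffic source-specific comparison favours Variant T throughout, but the pooled figures favour Variant B. The question is whether to condition on traffic source.
Stratifying would compare variants among sessions the variants themselves sorted into traffic source groups — a form of selection on an intermediate. The unconditioned pooled rates give the total causal effect.
So P(outcome | do(Variant T)) is just the pooled rate for Variant T: 53/250 = 0.212.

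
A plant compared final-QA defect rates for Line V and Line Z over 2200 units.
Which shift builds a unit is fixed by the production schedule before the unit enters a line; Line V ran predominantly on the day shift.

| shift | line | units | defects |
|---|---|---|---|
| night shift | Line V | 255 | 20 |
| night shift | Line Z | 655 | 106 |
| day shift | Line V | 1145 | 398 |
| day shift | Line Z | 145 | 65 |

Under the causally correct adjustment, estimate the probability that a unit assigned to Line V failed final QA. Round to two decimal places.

Within every shift level Line V has the lower rate, yet pooled Line Z does — Simpson's reversal.
The imbalance in shift arose from how units were allocated, not from anything the line did; and shift independently affects the outcome. The pooled gap is confounded — condition on shift.
Standardising Line V to the population shift mix: 0.414·20/255 + 0.586·398/1145 = 0.236.

0.24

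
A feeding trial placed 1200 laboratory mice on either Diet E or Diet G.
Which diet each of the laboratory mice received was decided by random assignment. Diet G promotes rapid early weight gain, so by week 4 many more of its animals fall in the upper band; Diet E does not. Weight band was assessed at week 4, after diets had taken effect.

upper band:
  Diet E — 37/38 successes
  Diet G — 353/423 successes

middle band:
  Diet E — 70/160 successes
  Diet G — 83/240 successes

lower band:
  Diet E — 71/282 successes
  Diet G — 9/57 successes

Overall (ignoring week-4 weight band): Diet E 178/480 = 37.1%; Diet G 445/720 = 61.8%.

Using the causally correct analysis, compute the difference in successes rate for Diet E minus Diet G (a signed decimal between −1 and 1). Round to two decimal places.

-0.25

Week-4 weight band is downstream of the diet. One should not condition on a consequence of treatment, so the overall rates are the right comparison.
The causal difference is the pooled difference: 0.371 − 0.618 = -0.247.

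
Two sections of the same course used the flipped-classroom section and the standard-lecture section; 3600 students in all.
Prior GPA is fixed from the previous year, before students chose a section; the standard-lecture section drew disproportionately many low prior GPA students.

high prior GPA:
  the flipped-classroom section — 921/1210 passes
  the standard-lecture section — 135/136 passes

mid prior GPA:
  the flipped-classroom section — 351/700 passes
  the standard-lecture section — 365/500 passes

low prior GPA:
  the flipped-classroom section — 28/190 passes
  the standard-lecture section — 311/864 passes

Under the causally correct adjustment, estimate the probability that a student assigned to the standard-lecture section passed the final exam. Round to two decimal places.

0.72

Prior GPA band satisfies the back-door criterion: it is not a descendant of the teaching method, and it blocks the spurious path from teaching method to outcome. Adjusting for it (i.e., using the within-prior GPA band rates) gives the causal effect.
Standardising the standard-lecture section to the population prior GPA band mix: 0.374·135/136 + 0.333·365/500 + 0.293·311/864 = 0.720.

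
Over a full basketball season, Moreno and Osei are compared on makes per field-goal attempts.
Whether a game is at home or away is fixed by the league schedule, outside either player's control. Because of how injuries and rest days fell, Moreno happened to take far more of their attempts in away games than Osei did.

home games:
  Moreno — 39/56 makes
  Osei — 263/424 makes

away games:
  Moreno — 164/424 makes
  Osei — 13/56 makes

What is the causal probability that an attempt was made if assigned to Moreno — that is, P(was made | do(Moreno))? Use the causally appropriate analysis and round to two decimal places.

0.54

The imbalance in game venue arose from how field-goal attempts were allocated, not from anything the player did; and game venue independently affects the outcome. The pooled gap is confounded — condition on game venue.
Standardising Moreno to the population game venue mix: 0.500·39/56 + 0.500·164/424 = 0.542.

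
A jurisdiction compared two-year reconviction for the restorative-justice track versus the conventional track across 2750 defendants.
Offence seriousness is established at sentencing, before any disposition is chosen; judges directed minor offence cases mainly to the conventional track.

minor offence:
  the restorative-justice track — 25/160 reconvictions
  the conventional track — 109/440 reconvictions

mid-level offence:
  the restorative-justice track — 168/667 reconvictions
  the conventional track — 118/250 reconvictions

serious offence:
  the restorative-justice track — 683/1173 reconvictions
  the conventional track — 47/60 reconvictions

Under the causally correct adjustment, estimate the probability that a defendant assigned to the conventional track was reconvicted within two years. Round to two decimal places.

The imbalance in offence seriousness arose from how defendants were allocated, not from anything the disposition did; and offence seriousness independently affects the outcome. The pooled gap is confounded — condition on offence seriousness.
Standardising the conventional track to the population offence seriousness mix: 0.218·109/440 + 0.333·118/250 + 0.448·47/60 = 0.563.

0.56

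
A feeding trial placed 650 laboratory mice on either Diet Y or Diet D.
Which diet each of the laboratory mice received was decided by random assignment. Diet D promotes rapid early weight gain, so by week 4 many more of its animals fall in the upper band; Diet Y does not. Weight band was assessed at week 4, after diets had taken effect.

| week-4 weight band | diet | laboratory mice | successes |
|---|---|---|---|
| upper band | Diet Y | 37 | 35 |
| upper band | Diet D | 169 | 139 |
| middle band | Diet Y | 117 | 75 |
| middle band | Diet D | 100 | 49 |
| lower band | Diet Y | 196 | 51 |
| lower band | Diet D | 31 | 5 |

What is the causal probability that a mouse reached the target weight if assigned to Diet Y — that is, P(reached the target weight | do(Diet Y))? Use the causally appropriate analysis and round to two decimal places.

0.46

Because the diet influences week-4 weight band, week-4 weight band is a post-treatment mediator, not a confounder. Stratifying on it would bias the estimate; the causal effect is the crude pooled difference.
So P(outcome | do(Diet Y)) is just the pooled rate for Diet Y: 161/350 = 0.460.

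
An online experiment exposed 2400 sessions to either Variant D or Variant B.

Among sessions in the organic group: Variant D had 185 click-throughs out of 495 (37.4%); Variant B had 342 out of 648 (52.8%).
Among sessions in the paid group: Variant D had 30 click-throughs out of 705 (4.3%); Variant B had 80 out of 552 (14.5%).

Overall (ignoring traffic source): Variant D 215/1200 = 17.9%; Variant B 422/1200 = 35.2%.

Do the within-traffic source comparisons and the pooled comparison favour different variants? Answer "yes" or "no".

Within each traffic source level (organic 37.4% vs 52.8%; paid 4.3% vs 14.5%), Variant B has the higher rate every time. Pooled: 17.9% vs 35.2% — Variant B has the higher rate overall. They agree.

no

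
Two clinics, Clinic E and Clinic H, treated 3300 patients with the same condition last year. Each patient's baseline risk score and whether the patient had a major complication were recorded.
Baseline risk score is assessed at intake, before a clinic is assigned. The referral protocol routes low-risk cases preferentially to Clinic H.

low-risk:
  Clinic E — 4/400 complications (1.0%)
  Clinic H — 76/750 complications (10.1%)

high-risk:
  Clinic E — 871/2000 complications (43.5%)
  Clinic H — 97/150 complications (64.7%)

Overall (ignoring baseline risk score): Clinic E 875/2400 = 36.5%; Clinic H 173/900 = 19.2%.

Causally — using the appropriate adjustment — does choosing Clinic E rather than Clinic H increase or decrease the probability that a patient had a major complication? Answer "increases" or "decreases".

decreases

Here baseline risk score is a common cause — it drives both which clinic a case falls under and the outcome. The crude comparison mixes populations; the stratum-specific rates are the causally relevant ones.
Within each level — low-risk: 1.0% vs 10.1%; high-risk: 43.5% vs 64.7% — Clinic E is lower every time.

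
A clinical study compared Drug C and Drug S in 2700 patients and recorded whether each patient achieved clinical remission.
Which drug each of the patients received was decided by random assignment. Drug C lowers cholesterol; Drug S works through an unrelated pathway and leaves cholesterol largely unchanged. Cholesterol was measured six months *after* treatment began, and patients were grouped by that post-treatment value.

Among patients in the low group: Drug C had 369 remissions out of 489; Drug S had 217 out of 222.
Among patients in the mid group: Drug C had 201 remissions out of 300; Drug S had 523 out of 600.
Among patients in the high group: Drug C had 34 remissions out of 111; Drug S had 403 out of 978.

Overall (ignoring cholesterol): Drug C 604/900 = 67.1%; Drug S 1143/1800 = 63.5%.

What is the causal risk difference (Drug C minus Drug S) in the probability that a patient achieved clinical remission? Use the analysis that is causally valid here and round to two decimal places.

+0.04

Drug S is higher inside every cholesterol stratum but Drug C is higher in aggregate. Whether to stratify depends on how cholesterol relates to the drug.
The distribution of cholesterol is itself part of what the drug does — it is an intermediate outcome. Holding it fixed would remove that part of the effect; the total effect is the pooled difference.
The causal difference is the pooled difference: 0.671 − 0.635 = +0.036.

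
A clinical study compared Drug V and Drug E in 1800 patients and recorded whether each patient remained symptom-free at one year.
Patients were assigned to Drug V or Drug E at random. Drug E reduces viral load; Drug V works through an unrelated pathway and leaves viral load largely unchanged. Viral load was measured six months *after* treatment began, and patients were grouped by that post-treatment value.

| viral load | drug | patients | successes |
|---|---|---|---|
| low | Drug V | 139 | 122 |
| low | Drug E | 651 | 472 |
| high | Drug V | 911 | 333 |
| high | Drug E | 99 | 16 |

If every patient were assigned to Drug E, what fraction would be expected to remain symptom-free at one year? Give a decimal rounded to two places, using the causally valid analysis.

The distribution of viral load is itself part of what the drug does — it is an intermediate outcome. Holding it fixed would remove that part of the effect; the total effect is the pooled difference.
So P(outcome | do(Drug E)) is just the pooled rate for Drug E: 488/750 = 0.651.

0.65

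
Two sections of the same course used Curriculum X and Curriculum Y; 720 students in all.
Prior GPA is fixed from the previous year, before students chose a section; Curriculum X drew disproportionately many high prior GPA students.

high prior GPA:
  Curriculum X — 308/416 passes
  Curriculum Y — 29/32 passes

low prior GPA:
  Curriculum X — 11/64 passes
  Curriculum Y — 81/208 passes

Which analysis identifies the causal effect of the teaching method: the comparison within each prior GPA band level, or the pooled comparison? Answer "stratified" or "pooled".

Prior GPA band is set before the teaching method has any effect — it is not caused by the teaching method — and it independently drives the outcome. That makes it a confounder, so the causal comparison is within prior GPA band levels.
Within each level — high prior GPA: 74.0% vs 90.6%; low prior GPA: 17.2% vs 38.9% — Curriculum Y is higher every time.

stratified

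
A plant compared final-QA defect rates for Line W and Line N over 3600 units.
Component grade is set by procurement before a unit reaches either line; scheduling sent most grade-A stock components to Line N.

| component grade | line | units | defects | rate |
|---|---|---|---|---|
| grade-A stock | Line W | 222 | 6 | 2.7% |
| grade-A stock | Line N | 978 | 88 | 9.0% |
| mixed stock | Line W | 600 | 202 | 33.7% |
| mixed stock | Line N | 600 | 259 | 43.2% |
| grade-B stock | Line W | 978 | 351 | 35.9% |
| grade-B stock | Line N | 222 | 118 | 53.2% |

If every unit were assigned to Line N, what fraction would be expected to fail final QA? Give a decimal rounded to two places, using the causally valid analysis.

0.35

Within every component grade level Line W has the lower rate, yet pooled Line N does — Simpson's reversal.
The imbalance in component grade arose from how units were allocated, not from anything the line did; and component grade independently affects the outcome. The pooled gap is confounded — condition on component grade.
Standardising Line N to the population component grade mix: 0.333·88/978 + 0.333·259/600 + 0.333·118/222 = 0.351.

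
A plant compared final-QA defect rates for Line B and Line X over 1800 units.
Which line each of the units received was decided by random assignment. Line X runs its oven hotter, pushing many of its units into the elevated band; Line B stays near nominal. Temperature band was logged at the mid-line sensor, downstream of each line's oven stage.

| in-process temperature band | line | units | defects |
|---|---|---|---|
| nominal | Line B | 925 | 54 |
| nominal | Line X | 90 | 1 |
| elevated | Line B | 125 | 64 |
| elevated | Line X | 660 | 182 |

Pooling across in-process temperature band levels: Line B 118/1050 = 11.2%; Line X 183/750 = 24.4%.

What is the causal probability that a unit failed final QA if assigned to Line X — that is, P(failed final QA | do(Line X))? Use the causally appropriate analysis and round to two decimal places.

0.24

In-process temperature band lies on the pathway line → in-process temperature band → outcome, so adjusting for it blocks the indirect effect. For the total causal effect of line, use the unadjusted pooled rates.
So P(outcome | do(Line X)) is just the pooled rate for Line X: 183/750 = 0.244.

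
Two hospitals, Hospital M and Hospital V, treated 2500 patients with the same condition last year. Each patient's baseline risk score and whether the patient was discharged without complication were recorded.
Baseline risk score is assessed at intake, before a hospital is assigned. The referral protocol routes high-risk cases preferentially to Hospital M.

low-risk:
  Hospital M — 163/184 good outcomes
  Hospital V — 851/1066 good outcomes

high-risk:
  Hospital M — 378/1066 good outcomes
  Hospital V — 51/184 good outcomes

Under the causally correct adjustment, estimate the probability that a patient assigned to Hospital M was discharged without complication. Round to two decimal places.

Within every baseline risk score level Hospital M has the higher rate, yet pooled Hospital V does — Simpson's reversal.
Nothing the hospital does changes baseline risk score; the imbalance is an allocation artefact. With baseline risk score also predicting the outcome, the pooled figure is confounded, and the within-stratum comparison is the causal one.
Standardising Hospital M to the population baseline risk score mix: 0.500·163/184 + 0.500·378/1066 = 0.620.

0.62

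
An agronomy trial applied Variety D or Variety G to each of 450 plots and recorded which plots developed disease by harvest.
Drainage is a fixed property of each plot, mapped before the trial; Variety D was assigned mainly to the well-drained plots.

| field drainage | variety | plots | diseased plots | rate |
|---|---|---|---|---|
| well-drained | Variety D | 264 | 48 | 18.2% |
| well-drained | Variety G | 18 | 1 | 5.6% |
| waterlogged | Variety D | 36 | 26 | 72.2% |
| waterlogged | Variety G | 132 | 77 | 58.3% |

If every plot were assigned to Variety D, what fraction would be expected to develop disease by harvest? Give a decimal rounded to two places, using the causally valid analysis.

0.38

Within every field drainage level Variety G has the lower rate, yet pooled Variety D does — Simpson's reversal.
Field drainage satisfies the back-door criterion: it is not a descendant of the variety, and it blocks the spurious path from variety to outcome. Adjusting for it (i.e., using the within-field drainage rates) gives the causal effect.
Standardising Variety D to the population field drainage mix: 0.627·48/264 + 0.373·26/36 = 0.384.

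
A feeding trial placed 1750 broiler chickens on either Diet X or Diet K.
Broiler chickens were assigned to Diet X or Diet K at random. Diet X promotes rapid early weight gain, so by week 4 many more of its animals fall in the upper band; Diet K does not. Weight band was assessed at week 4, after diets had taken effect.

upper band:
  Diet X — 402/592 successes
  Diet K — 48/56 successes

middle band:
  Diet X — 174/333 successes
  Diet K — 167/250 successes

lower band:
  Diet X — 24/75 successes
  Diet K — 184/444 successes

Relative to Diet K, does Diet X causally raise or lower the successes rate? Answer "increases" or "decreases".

increases

The distribution of week-4 weight band is itself part of what the diet does — it is an intermediate outcome. Holding it fixed would remove that part of the effect; the total effect is the pooled difference.
Pooled: Diet X 60.0% vs Diet K 53.2%; Diet X is higher overall.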